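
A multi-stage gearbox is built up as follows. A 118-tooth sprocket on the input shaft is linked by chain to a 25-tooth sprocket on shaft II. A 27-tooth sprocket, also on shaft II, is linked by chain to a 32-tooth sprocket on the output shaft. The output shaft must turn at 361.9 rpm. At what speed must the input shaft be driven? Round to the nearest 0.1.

Overall ratio R = 0.21186 × 1.1852 = 0.2511.
Required input speed = output speed × R = 361.9 × 0.2511 = 90.873 rpm.

90.9 rpm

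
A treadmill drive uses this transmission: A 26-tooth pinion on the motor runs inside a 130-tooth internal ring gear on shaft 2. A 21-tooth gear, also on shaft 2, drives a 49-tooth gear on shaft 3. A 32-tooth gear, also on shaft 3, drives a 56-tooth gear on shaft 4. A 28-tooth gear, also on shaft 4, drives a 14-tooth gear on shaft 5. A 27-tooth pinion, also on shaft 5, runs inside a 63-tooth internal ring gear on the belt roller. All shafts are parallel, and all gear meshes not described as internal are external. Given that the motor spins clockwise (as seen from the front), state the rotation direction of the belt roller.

counterclockwise

the motor → shaft 2: internal mesh, same direction → CW.
shaft 2 → shaft 3: external mesh, 1 reversal → CCW.
shaft 3 → shaft 4: external mesh, 1 reversal → CW.
shaft 4 → shaft 5: external mesh, 1 reversal → CCW.
shaft 5 → the belt roller: internal mesh, same direction → CCW.
3 reversals in total — an odd number — so the belt roller turns opposite to the motor.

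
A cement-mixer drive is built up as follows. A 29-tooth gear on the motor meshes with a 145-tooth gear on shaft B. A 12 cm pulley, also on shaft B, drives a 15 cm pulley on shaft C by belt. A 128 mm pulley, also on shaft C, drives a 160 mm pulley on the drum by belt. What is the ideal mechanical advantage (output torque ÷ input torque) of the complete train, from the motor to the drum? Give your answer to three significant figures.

7.81

Each stage contributes driven/driver: gear mesh 145/29 = 5, belt 15/12 = 1.25, belt 160/128 = 1.25.
Overall: 5 × 1.25 × 1.25 = 7.8125.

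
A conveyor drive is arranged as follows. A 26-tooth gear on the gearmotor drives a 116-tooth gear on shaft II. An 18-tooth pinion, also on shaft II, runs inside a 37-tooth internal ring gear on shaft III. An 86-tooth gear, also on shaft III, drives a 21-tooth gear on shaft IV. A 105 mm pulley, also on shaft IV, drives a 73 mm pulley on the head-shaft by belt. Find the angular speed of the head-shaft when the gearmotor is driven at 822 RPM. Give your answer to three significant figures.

528 RPM

Gear mesh: ratio = 116/26 = 4.4615, so shaft II turns at 822 / 4.4615 = 184.24 RPM.
Internal gear: ratio = 37/18 = 2.0556, so shaft III turns at 184.24 / 2.0556 = 89.631 RPM.
Gear mesh: ratio = 21/86 = 0.24419, so shaft IV turns at 89.631 / 0.24419 = 367.06 RPM.
Belt: ratio = 73/105 = 0.69524, so the head-shaft turns at 367.06 / 0.69524 = 527.96 RPM.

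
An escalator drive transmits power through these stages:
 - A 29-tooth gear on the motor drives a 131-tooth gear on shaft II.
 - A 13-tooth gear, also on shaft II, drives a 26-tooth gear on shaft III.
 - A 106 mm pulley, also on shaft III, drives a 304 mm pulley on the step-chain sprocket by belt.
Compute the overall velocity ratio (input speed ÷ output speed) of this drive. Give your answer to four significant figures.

25.91

Each stage contributes driven/driver: gear mesh 131/29 = 4.5172, gear mesh 26/13 = 2, belt 304/106 = 2.8679.
Overall: 4.5172 × 2 × 2.8679 = 25.91.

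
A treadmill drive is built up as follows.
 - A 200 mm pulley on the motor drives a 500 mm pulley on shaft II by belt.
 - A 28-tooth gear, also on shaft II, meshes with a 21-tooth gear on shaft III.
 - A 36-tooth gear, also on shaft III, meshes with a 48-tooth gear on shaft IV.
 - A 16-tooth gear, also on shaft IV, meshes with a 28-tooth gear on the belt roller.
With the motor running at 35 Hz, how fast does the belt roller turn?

8 Hz

the motor → shaft II (belt, 500/200): 35 ÷ 2.5 = 14 Hz
shaft II → shaft III (gear mesh, 21/28): 14 ÷ 0.75 = 18.667 Hz
shaft III → shaft IV (gear mesh, 48/36): 18.667 ÷ 1.3333 = 14 Hz
shaft IV → the belt roller (gear mesh, 28/16): 14 ÷ 1.75 = 8 Hz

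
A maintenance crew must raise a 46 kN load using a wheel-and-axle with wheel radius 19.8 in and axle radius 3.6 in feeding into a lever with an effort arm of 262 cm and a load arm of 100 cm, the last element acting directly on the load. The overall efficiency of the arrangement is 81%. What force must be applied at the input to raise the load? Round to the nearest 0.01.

Wheel-and-axle MA = R/r = 19.8/3.6 = 5.5.
Lever MA = effort arm / load arm = 262/100 = 2.62.
Combined ideal MA = 5.5 × 2.62 = 14.41.
Actual MA = 14.41 × 0.81 = 11.672.
Effort = load / actual MA = 46 / 11.672 = 3.941 kN.

3.94 kN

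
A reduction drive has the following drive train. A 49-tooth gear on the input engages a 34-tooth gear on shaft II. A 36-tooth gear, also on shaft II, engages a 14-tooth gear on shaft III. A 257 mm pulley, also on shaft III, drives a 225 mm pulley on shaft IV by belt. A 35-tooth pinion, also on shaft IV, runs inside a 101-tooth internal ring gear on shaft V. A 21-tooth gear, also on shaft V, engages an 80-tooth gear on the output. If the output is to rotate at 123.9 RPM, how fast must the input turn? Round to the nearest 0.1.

Overall ratio R = 0.69388 × 0.38889 × 0.87549 × 2.8857 × 3.8095 = 2.5971.
Required input speed = output speed × R = 123.9 × 2.5971 = 321.78 RPM.

321.8 RPM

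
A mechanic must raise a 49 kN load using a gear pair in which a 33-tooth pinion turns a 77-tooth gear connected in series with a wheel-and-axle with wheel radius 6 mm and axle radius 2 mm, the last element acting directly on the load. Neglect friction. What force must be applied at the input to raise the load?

7 kN

Gear pair MA = 77/33 = 2.3333.
Wheel-and-axle MA = R/r = 6/2 = 3.
Combined ideal MA = 2.3333 × 3 = 7.
Effort = load / MA = 49 / 7 = 7 kN.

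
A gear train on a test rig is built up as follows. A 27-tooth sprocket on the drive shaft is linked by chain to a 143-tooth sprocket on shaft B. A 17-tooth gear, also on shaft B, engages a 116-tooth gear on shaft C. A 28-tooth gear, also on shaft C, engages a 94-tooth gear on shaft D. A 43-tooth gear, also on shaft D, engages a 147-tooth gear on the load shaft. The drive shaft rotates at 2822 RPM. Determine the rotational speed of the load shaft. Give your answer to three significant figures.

the drive shaft → shaft B (chain, 143/27): 2822 ÷ 5.2963 = 532.83 RPM
shaft B → shaft C (gear mesh, 116/17): 532.83 ÷ 6.8235 = 78.086 RPM
shaft C → shaft D (gear mesh, 94/28): 78.086 ÷ 3.3571 = 23.26 RPM
shaft D → the load shaft (gear mesh, 147/43): 23.26 ÷ 3.4186 = 6.8039 RPM

6.80 RPM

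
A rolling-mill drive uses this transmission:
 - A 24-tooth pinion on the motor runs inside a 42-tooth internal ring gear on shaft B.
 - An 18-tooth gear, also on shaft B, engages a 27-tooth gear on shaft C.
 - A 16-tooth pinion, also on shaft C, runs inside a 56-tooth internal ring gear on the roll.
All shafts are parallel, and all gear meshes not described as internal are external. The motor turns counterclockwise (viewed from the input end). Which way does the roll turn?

the motor → shaft B: internal mesh, same direction → CCW.
shaft B → shaft C: external mesh, 1 reversal → CW.
shaft C → the roll: internal mesh, same direction → CW.
1 reversal in total — an odd number — so the roll turns opposite to the motor.

clockwise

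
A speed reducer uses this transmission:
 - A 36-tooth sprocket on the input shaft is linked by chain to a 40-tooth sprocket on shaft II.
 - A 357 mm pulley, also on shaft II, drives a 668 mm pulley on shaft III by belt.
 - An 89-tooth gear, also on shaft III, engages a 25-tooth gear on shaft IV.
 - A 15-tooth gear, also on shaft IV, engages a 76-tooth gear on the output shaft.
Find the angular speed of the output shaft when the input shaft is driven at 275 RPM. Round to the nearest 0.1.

92.9 RPM

Chain: ratio = 40/36 = 1.1111, so shaft II turns at 275 / 1.1111 = 247.5 RPM.
Belt: ratio = 668/357 = 1.8711, so shaft III turns at 247.5 / 1.8711 = 132.27 RPM.
Gear mesh: ratio = 25/89 = 0.2809, so shaft IV turns at 132.27 / 0.2809 = 470.89 RPM.
Gear mesh: ratio = 76/15 = 5.0667, so the output shaft turns at 470.89 / 5.0667 = 92.938 RPM.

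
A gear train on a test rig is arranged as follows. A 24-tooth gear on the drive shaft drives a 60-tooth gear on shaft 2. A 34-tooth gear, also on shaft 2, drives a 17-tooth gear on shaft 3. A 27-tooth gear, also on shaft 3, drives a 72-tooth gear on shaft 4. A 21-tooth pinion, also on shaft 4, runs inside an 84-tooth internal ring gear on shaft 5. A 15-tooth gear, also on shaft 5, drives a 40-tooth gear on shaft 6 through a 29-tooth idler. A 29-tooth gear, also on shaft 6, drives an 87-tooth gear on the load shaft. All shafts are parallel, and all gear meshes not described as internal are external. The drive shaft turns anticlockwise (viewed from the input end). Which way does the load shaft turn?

anticlockwise

the drive shaft → shaft 2: external mesh, 1 reversal → CW.
shaft 2 → shaft 3: external mesh, 1 reversal → CCW.
shaft 3 → shaft 4: external mesh, 1 reversal → CW.
shaft 4 → shaft 5: internal mesh, same direction → CW.
shaft 5 → shaft 6: driver → idler → driven is 2 external meshes, 2 reversals → CW.
shaft 6 → the load shaft: external mesh, 1 reversal → CCW.
6 reversals in total — an even number — so the load shaft turns the same way as the drive shaft.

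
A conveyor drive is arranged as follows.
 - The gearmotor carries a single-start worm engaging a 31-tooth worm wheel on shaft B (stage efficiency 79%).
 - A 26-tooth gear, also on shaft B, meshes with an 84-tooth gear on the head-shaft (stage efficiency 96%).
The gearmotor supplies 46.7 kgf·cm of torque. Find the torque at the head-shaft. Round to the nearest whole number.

3547 kgf·cm

worm 31/1 = 31 → τ = 46.7·31·0.79 = 1143.7 kgf·cm
gear mesh 84/26 = 3.2308 → τ = 1143.7·3.2308·0.96 = 3547.2 kgf·cm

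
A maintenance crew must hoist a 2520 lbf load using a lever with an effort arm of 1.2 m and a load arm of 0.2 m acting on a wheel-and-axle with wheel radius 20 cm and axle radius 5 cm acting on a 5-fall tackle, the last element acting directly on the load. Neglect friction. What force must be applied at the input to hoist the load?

21 lbf

Lever MA = effort arm / load arm = 1.2/0.2 = 6.
Wheel-and-axle MA = R/r = 20/5 = 4.
Block-and-tackle MA = number of supporting rope parts = 5.
Combined ideal MA = 6 × 4 × 5 = 120.
Effort = load / MA = 2520 / 120 = 21 lbf.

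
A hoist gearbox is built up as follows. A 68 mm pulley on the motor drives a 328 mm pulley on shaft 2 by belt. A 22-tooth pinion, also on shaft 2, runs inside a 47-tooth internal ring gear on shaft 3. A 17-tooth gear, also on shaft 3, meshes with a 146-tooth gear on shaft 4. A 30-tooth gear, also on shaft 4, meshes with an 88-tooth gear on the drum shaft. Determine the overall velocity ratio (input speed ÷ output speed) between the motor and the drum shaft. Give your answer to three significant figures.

260

Each stage contributes driven/driver: belt 328/68 = 4.8235, internal gear 47/22 = 2.1364, gear mesh 146/17 = 8.5882, gear mesh 88/30 = 2.9333.
Overall: 4.8235 × 2.1364 × 8.5882 × 2.9333 = 259.6.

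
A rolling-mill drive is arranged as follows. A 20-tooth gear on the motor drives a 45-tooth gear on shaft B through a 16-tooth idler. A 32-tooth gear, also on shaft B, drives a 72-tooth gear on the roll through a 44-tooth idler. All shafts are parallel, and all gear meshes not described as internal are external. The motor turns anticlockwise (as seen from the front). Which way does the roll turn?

anticlockwise

the motor → shaft B: driver → idler → driven is 2 external meshes, 2 reversals → CCW.
shaft B → the roll: driver → idler → driven is 2 external meshes, 2 reversals → CCW.
4 reversals in total — an even number — so the roll turns the same way as the motor.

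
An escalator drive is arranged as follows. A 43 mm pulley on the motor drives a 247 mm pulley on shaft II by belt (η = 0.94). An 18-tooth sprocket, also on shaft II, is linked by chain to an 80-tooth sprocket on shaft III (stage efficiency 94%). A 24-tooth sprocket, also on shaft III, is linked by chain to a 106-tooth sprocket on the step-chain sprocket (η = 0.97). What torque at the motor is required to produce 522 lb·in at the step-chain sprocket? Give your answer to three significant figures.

5.40 lb·in

Overall ratio R = 5.7442 × 4.4444 × 4.4167 = 112.76; overall efficiency η = 0.94 × 0.94 × 0.97 = 0.8571.
Input torque = output torque / (R × η) = 522 / (112.76 × 0.8571) = 5.4014 lb·in.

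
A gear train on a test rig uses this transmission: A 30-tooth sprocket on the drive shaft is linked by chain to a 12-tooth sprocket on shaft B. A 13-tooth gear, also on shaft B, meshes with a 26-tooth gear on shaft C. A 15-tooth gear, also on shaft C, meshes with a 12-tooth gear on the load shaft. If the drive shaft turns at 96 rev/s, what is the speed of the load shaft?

150 rev/s

chain 12/30 = 0.4 → 96/0.4 = 240 rev/s
gear mesh 26/13 = 2 → 240/2 = 120 rev/s
gear mesh 12/15 = 0.8 → 120/0.8 = 150 rev/s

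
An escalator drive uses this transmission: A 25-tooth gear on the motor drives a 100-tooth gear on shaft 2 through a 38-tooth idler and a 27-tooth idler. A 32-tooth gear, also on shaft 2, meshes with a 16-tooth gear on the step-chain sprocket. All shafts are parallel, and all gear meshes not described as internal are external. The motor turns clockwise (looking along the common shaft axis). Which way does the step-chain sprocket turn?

clockwise

the motor → shaft 2: driver → idler → idler → driven is 3 external meshes, 3 reversals → CCW.
shaft 2 → the step-chain sprocket: external mesh, 1 reversal → CW.
4 reversals in total — an even number — so the step-chain sprocket turns the same way as the motor.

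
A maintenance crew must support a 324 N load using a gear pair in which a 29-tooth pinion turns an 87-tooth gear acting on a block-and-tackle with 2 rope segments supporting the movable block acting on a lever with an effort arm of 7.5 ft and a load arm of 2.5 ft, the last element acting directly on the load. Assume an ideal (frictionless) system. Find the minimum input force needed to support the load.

Gear pair MA = 87/29 = 3.
Block-and-tackle MA = number of supporting rope parts = 2.
Lever MA = effort arm / load arm = 7.5/2.5 = 3.
Combined ideal MA = 3 × 2 × 3 = 18.
Effort = load / MA = 324 / 18 = 18 N.

18 N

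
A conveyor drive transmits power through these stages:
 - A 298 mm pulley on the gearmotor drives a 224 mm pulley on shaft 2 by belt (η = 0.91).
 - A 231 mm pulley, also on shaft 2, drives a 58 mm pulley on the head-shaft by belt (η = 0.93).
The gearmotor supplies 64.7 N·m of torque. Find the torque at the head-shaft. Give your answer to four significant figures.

Belt: ratio = 224/298 = 0.75168; torque at shaft 2 = 64.7 × 0.75168 × 0.91 = 44.257 N·m.
Belt: ratio = 58/231 = 0.25108; torque at the head-shaft = 44.257 × 0.25108 × 0.93 = 10.334 N·m.

10.33 N·m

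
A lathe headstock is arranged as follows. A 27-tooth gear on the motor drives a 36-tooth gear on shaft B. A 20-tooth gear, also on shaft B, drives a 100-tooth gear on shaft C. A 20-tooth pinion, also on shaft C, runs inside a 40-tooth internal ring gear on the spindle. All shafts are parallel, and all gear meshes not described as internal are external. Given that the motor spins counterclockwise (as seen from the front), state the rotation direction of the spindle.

counterclockwise

the motor → shaft B: external mesh, 1 reversal → CW.
shaft B → shaft C: external mesh, 1 reversal → CCW.
shaft C → the spindle: internal mesh, same direction → CCW.
2 reversals in total — an even number — so the spindle turns the same way as the motor.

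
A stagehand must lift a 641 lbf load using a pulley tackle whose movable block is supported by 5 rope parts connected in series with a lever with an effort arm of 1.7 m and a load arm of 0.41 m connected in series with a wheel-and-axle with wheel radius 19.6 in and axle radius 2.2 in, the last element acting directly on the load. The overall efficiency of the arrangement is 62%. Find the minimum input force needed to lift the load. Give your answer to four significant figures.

Block-and-tackle MA = number of supporting rope parts = 5.
Lever MA = effort arm / load arm = 1.7/0.41 = 4.1463.
Wheel-and-axle MA = R/r = 19.6/2.2 = 8.9091.
Combined ideal MA = 5 × 4.1463 × 8.9091 = 184.7.
Actual MA = 184.7 × 0.62 = 114.51.
Effort = load / actual MA = 641 / 114.51 = 5.5975 lbf.

5.598 lbf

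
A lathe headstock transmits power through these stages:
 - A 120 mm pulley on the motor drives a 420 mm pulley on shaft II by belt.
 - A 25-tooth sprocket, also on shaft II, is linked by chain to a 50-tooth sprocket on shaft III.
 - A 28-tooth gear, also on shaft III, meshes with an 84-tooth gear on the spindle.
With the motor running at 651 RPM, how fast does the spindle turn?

Belt: ratio = 420/120 = 3.5, so shaft II turns at 651 / 3.5 = 186 RPM.
Chain: ratio = 50/25 = 2, so shaft III turns at 186 / 2 = 93 RPM.
Gear mesh: ratio = 84/28 = 3, so the spindle turns at 93 / 3 = 31 RPM.

31 RPM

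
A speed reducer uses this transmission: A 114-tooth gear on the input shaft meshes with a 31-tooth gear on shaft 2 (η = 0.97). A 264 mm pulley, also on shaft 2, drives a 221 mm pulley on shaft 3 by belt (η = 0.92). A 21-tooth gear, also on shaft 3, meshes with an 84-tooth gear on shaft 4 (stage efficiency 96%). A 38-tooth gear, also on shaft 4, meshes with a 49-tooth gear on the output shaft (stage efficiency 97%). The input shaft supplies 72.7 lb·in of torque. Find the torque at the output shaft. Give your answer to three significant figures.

gear mesh 31/114 = 0.27193 → τ = 72.7·0.27193·0.97 = 19.176 lb·in
belt 221/264 = 0.83712 → τ = 19.176·0.83712·0.92 = 14.769 lb·in
gear mesh 84/21 = 4 → τ = 14.769·4·0.96 = 56.711 lb·in
gear mesh 49/38 = 1.2895 → τ = 56.711·1.2895·0.97 = 70.934 lb·in

70.9 lb·in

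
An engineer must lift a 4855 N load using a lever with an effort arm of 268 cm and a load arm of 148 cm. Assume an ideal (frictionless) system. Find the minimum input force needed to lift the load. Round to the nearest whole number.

Lever MA = effort arm / load arm = 268/148 = 1.8108.
Effort = load / MA = 4855 / 1.8108 = 2681.1 N.

2681 N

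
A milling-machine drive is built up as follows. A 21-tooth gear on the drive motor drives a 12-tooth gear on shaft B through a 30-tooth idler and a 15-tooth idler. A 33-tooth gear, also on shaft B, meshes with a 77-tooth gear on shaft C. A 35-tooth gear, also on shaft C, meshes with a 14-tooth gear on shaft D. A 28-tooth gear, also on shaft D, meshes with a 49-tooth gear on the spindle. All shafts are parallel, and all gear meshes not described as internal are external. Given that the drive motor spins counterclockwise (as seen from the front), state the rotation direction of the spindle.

counterclockwise

the drive motor → shaft B: driver → idler → idler → driven is 3 external meshes, 3 reversals → CW.
shaft B → shaft C: external mesh, 1 reversal → CCW.
shaft C → shaft D: external mesh, 1 reversal → CW.
shaft D → the spindle: external mesh, 1 reversal → CCW.
6 reversals in total — an even number — so the spindle turns the same way as the drive motor.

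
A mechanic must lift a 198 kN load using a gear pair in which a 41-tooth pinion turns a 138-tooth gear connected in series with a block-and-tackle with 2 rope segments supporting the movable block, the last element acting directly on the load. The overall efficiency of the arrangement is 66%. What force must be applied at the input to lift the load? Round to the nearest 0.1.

Gear pair MA = 138/41 = 3.3659.
Block-and-tackle MA = number of supporting rope parts = 2.
Combined ideal MA = 3.3659 × 2 = 6.7317.
Actual MA = 6.7317 × 0.66 = 4.4429.
Effort = load / actual MA = 198 / 4.4429 = 44.565 kN.

44.6 kN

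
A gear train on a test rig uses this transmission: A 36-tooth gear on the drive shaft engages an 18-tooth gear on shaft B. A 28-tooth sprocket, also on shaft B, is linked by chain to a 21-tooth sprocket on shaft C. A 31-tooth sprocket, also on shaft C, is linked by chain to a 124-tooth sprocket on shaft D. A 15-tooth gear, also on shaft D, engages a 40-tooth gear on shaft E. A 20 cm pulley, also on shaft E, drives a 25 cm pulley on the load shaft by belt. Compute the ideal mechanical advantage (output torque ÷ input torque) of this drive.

Each stage contributes driven/driver: gear mesh 18/36 = 0.5, chain 21/28 = 0.75, chain 124/31 = 4, gear mesh 40/15 = 2.6667, belt 25/20 = 1.25.
Overall: 0.5 × 0.75 × 4 × 2.6667 × 1.25 = 5.

5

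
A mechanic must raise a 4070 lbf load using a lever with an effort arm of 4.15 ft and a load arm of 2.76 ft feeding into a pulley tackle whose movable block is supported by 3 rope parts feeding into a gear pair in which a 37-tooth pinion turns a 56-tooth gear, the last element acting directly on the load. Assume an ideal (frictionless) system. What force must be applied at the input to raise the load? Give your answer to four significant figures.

596.1 lbf

Lever MA = effort arm / load arm = 4.15/2.76 = 1.5036.
Block-and-tackle MA = number of supporting rope parts = 3.
Gear pair MA = 56/37 = 1.5135.
Combined ideal MA = 1.5036 × 3 × 1.5135 = 6.8273.
Effort = load / MA = 4070 / 6.8273 = 596.14 lbf.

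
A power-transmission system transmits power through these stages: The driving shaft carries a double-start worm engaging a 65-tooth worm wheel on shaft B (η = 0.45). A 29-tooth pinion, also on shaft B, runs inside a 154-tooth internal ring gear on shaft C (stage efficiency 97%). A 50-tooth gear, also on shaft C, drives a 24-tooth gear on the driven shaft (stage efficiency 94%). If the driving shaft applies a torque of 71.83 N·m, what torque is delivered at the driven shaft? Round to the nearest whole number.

2442 N·m

Worm: ratio = 65/2 = 32.5; torque at shaft B = 71.83 × 32.5 × 0.45 = 1050.5 N·m.
Internal gear: ratio = 154/29 = 5.3103; torque at shaft C = 1050.5 × 5.3103 × 0.97 = 5411.2 N·m.
Gear mesh: ratio = 24/50 = 0.48; torque at the driven shaft = 5411.2 × 0.48 × 0.94 = 2441.5 N·m.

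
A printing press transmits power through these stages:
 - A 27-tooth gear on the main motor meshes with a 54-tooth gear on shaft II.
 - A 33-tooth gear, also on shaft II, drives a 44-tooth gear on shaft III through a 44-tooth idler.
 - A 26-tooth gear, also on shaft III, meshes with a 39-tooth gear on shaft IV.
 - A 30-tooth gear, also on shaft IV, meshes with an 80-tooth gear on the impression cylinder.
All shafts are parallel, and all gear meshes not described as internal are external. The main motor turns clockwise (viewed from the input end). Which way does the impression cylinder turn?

the main motor → shaft II: external mesh, 1 reversal → CCW.
shaft II → shaft III: driver → idler → driven is 2 external meshes, 2 reversals → CCW.
shaft III → shaft IV: external mesh, 1 reversal → CW.
shaft IV → the impression cylinder: external mesh, 1 reversal → CCW.
5 reversals in total — an odd number — so the impression cylinder turns opposite to the main motor.

anticlockwise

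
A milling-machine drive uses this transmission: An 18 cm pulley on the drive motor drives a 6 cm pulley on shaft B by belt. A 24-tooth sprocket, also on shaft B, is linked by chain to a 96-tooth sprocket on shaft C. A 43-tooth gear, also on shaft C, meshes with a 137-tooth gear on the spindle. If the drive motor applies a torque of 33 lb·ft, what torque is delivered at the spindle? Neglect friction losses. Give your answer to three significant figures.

140 lb·ft

After the belt (6/18): 33 × 0.33333 = 11 lb·ft
After the chain (96/24): 11 × 4 = 44 lb·ft
After the gear mesh (137/43): 44 × 3.186 = 140.19 lb·ft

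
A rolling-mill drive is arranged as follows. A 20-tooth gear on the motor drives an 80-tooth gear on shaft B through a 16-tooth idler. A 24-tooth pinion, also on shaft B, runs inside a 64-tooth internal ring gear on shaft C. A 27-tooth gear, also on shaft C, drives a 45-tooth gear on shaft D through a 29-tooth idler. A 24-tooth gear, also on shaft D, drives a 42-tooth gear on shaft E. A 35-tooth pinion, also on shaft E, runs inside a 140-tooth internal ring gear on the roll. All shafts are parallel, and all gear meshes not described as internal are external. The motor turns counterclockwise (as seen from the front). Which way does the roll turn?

clockwise

the motor → shaft B: driver → idler → driven is 2 external meshes, 2 reversals → CCW.
shaft B → shaft C: internal mesh, same direction → CCW.
shaft C → shaft D: driver → idler → driven is 2 external meshes, 2 reversals → CCW.
shaft D → shaft E: external mesh, 1 reversal → CW.
shaft E → the roll: internal mesh, same direction → CW.
5 reversals in total — an odd number — so the roll turns opposite to the motor.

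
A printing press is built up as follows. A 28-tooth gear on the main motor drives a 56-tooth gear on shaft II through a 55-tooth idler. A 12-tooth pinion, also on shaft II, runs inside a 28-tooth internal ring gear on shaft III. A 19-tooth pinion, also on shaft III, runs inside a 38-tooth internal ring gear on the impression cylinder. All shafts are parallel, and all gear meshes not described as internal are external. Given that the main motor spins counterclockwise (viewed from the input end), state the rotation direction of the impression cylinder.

the main motor → shaft II: driver → idler → driven is 2 external meshes, 2 reversals → CCW.
shaft II → shaft III: internal mesh, same direction → CCW.
shaft III → the impression cylinder: internal mesh, same direction → CCW.
2 reversals in total — an even number — so the impression cylinder turns the same way as the main motor.

counterclockwise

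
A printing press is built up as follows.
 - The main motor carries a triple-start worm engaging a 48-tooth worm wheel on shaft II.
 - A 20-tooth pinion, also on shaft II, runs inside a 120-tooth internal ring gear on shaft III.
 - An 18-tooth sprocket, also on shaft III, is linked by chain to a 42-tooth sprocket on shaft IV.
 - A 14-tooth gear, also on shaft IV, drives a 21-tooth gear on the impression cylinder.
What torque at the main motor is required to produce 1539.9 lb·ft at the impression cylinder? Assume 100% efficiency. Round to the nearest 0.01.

4.58 lb·ft

Overall ratio R = 16 × 6 × 2.3333 × 1.5 = 336.
Input torque = output torque / R = 1539.9 / 336 = 4.583 lb·ft.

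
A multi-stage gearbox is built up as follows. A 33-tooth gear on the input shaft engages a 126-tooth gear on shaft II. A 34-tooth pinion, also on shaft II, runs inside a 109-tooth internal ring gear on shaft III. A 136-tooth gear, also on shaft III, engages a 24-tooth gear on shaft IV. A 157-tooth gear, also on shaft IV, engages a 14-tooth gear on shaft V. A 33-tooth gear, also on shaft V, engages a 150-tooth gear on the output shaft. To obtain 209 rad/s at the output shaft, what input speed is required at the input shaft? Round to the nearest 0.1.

Overall ratio R = 3.8182 × 3.2059 × 0.17647 × 0.089172 × 4.5455 = 0.87555.
Required input speed = output speed × R = 209 × 0.87555 = 182.99 rad/s.

183.0 rad/s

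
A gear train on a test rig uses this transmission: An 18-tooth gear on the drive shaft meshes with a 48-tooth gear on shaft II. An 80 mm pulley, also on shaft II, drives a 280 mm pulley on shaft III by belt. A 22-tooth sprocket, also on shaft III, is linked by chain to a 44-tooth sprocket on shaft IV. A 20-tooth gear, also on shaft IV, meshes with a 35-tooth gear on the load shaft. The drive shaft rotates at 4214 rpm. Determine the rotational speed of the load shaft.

129 rpm

the drive shaft → shaft II (gear mesh, 48/18): 4214 ÷ 2.6667 = 1580.2 rpm
shaft II → shaft III (belt, 280/80): 1580.2 ÷ 3.5 = 451.5 rpm
shaft III → shaft IV (chain, 44/22): 451.5 ÷ 2 = 225.75 rpm
shaft IV → the load shaft (gear mesh, 35/20): 225.75 ÷ 1.75 = 129 rpm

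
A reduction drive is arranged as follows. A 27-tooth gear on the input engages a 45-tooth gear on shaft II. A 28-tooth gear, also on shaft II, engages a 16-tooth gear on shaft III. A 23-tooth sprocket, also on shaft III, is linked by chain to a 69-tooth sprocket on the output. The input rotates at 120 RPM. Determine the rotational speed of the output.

42 RPM

the input → shaft II (gear mesh, 45/27): 120 ÷ 1.6667 = 72 RPM
shaft II → shaft III (gear mesh, 16/28): 72 ÷ 0.57143 = 126 RPM
shaft III → the output (chain, 69/23): 126 ÷ 3 = 42 RPM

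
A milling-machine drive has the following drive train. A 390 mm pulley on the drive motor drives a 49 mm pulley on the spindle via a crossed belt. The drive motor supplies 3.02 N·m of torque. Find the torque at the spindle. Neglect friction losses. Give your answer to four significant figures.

Belt: ratio = 49/390 = 0.12564; torque at the spindle = 3.02 × 0.12564 = 0.37944 N·m.

0.3794 N·m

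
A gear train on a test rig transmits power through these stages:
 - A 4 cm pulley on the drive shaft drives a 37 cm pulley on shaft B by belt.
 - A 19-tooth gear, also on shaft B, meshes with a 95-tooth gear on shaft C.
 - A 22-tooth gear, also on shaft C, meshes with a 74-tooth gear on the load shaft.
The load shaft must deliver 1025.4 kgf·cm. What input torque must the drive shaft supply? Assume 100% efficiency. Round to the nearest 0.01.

Overall ratio R = 9.25 × 5 × 3.3636 = 155.57.
Input torque = output torque / R = 1025.4 / 155.57 = 6.5913 kgf·cm.

6.59 kgf·cm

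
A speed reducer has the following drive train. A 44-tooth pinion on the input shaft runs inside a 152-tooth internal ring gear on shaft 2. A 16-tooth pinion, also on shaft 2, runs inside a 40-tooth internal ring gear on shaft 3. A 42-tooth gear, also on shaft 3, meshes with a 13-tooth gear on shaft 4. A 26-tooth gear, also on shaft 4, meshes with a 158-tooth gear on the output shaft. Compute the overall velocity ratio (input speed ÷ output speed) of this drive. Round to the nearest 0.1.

16.2

Each stage contributes driven/driver: internal gear 152/44 = 3.4545, internal gear 40/16 = 2.5, gear mesh 13/42 = 0.30952, gear mesh 158/26 = 6.0769.
Overall: 3.4545 × 2.5 × 0.30952 × 6.0769 = 16.245.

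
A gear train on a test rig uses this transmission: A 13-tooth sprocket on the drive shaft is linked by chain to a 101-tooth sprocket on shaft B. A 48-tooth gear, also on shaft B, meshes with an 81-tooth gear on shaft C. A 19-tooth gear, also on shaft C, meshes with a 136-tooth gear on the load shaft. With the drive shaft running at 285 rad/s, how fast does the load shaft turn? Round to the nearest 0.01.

3.04 rad/s

the drive shaft → shaft B (chain, 101/13): 285 ÷ 7.7692 = 36.683 rad/s
shaft B → shaft C (gear mesh, 81/48): 36.683 ÷ 1.6875 = 21.738 rad/s
shaft C → the load shaft (gear mesh, 136/19): 21.738 ÷ 7.1579 = 3.037 rad/s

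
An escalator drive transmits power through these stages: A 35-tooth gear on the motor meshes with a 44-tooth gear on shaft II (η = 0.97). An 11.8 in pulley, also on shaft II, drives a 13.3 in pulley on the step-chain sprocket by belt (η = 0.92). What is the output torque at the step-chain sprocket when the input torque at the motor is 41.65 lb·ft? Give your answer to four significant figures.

Gear mesh: ratio = 44/35 = 1.2571; torque at shaft II = 41.65 × 1.2571 × 0.97 = 50.789 lb·ft.
Belt: ratio = 13.3/11.8 = 1.1271; torque at the step-chain sprocket = 50.789 × 1.1271 × 0.92 = 52.666 lb·ft.

52.67 lb·ft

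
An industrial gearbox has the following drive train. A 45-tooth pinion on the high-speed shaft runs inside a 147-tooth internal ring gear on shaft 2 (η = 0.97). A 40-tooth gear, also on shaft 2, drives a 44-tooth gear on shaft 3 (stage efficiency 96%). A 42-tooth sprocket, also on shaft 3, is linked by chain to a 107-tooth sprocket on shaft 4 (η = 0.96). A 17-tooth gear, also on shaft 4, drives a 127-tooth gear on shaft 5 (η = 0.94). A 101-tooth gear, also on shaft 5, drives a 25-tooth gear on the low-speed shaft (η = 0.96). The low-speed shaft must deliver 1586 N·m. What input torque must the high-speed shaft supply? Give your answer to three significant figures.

Overall ratio R = 3.2667 × 1.1 × 2.5476 × 7.4706 × 0.24752 = 16.928; overall efficiency η = 0.97 × 0.96 × 0.96 × 0.94 × 0.96 = 0.8067.
Input torque = output torque / (R × η) = 1586 / (16.928 × 0.8067) = 116.14 N·m.

116 N·m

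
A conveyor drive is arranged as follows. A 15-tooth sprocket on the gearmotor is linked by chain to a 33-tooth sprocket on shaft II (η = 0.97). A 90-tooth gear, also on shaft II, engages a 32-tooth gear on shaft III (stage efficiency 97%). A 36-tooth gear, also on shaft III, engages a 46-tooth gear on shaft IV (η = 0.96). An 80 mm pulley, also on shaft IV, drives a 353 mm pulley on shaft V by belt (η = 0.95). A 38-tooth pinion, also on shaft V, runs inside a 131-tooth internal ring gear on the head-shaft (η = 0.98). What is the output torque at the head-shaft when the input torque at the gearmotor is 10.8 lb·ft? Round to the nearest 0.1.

138.1 lb·ft

After the chain (33/15): 10.8 × 2.2 × 0.97 = 23.047 lb·ft
After the gear mesh (32/90): 23.047 × 0.35556 × 0.97 = 7.9487 lb·ft
After the gear mesh (46/36): 7.9487 × 1.2778 × 0.96 = 9.7504 lb·ft
After the belt (353/80): 9.7504 × 4.4125 × 0.95 = 40.873 lb·ft
After the internal gear (131/38): 40.873 × 3.4474 × 0.98 = 138.08 lb·ft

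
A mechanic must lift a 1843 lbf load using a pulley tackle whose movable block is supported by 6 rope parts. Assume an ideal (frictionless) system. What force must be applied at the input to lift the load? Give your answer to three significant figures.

307 lbf

Block-and-tackle MA = number of supporting rope parts = 6.
Effort = load / MA = 1843 / 6 = 307.17 lbf.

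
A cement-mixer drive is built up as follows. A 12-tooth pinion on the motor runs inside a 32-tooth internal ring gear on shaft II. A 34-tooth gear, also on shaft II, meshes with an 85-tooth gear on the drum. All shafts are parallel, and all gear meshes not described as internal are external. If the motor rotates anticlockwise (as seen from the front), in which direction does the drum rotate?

the motor → shaft II: internal mesh, same direction → CCW.
shaft II → the drum: external mesh, 1 reversal → CW.
1 reversal in total — an odd number — so the drum turns opposite to the motor.

clockwise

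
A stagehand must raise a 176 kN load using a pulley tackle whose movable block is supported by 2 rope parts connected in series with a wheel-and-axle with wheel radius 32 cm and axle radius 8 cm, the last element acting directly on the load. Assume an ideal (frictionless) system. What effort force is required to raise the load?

22 kN

Block-and-tackle MA = number of supporting rope parts = 2.
Wheel-and-axle MA = R/r = 32/8 = 4.
Combined ideal MA = 2 × 4 = 8.
Effort = load / MA = 176 / 8 = 22 kN.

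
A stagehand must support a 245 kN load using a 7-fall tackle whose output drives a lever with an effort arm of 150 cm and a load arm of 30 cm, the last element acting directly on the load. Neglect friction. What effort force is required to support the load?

Block-and-tackle MA = number of supporting rope parts = 7.
Lever MA = effort arm / load arm = 150/30 = 5.
Combined ideal MA = 7 × 5 = 35.
Effort = load / MA = 245 / 35 = 7 kN.

7 kN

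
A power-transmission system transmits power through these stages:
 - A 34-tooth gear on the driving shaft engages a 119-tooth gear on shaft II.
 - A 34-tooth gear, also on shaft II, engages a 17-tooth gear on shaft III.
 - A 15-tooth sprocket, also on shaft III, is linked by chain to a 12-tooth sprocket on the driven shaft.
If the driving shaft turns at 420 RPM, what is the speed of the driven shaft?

the driving shaft → shaft II (gear mesh, 119/34): 420 ÷ 3.5 = 120 RPM
shaft II → shaft III (gear mesh, 17/34): 120 ÷ 0.5 = 240 RPM
shaft III → the driven shaft (chain, 12/15): 240 ÷ 0.8 = 300 RPM

300 RPM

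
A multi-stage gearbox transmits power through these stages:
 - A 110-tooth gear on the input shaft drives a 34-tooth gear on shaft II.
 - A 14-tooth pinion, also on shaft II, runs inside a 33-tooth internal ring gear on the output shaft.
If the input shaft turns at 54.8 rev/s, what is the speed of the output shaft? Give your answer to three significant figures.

75.2 rev/s

Gear mesh: ratio = 34/110 = 0.30909, so shaft II turns at 54.8 / 0.30909 = 177.29 rev/s.
Internal gear: ratio = 33/14 = 2.3571, so the output shaft turns at 177.29 / 2.3571 = 75.216 rev/s.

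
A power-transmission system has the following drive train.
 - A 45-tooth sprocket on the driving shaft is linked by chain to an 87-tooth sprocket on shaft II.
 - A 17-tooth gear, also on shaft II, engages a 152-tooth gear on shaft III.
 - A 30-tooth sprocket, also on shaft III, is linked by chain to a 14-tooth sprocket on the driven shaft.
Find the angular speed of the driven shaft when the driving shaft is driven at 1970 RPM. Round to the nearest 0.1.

244.2 RPM

chain 87/45 = 1.9333 → 1970/1.9333 = 1019 RPM
gear mesh 152/17 = 8.9412 → 1019/8.9412 = 113.96 RPM
chain 14/30 = 0.46667 → 113.96/0.46667 = 244.21 RPM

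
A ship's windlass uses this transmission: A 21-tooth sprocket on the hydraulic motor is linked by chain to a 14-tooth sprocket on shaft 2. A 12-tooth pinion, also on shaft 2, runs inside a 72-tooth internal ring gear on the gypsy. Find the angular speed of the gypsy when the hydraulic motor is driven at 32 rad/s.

Chain: ratio = 14/21 = 0.66667, so shaft 2 turns at 32 / 0.66667 = 48 rad/s.
Internal gear: ratio = 72/12 = 6, so the gypsy turns at 48 / 6 = 8 rad/s.

8 rad/s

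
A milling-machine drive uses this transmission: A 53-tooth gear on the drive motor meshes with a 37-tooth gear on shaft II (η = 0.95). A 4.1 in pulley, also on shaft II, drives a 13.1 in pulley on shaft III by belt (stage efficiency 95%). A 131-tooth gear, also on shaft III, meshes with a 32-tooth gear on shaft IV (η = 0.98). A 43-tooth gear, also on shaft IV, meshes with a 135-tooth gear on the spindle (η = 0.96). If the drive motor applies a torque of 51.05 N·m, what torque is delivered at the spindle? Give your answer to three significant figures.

74.1 N·m

After the gear mesh (37/53): 51.05 × 0.69811 × 0.95 = 33.857 N·m
After the belt (13.1/4.1): 33.857 × 3.1951 × 0.95 = 102.77 N·m
After the gear mesh (32/131): 102.77 × 0.24427 × 0.98 = 24.601 N·m
After the gear mesh (135/43): 24.601 × 3.1395 × 0.96 = 74.148 N·m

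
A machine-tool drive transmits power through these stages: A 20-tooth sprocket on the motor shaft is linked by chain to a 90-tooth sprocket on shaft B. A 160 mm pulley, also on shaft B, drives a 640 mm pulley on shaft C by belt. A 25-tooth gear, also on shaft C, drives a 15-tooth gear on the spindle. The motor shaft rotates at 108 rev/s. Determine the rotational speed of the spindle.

the motor shaft → shaft B (chain, 90/20): 108 ÷ 4.5 = 24 rev/s
shaft B → shaft C (belt, 640/160): 24 ÷ 4 = 6 rev/s
shaft C → the spindle (gear mesh, 15/25): 6 ÷ 0.6 = 10 rev/s

10 rev/s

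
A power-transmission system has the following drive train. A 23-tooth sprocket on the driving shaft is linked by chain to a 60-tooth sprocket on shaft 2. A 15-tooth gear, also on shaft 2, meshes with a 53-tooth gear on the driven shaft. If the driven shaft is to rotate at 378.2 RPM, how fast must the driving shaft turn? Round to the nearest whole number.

3486 RPM

Overall ratio R = 2.6087 × 3.5333 = 9.2174.
Required input speed = output speed × R = 378.2 × 9.2174 = 3486 RPM.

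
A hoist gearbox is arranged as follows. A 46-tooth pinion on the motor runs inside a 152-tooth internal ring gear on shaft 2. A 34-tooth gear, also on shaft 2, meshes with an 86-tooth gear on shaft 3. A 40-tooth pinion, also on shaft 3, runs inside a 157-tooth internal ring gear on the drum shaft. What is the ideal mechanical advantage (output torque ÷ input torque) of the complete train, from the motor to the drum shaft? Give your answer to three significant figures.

Each stage contributes driven/driver: internal gear 152/46 = 3.3043, gear mesh 86/34 = 2.5294, internal gear 157/40 = 3.925.
Overall: 3.3043 × 2.5294 × 3.925 = 32.805.

32.8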